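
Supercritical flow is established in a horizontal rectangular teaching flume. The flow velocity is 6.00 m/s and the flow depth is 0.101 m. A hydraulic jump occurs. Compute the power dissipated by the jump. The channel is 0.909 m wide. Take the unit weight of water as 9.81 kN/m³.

P = 5.92 kW

Fr₁ = V₁/√(g·y₁) = 6.00/√(9.81×0.101) = 6.03.
Conjugate-depth relation: y₂/y₁ = ½[√(1 + 8Fr₁²) − 1] = ½[√291.7 − 1] = 8.04.
y₂ = 8.04 × 0.101 = 0.812 m.
q = V₁·y₁ = 6.00 × 0.101 = 0.606 m²/s. V₂ = q/y₂ = 0.606/0.812 = 0.746 m/s. E₁ = y₁ + V₁²/2g = 1.94 m; E₂ = y₂ + V₂²/2g = 0.840 m. ΔE = E₁ − E₂ = 1.10 m.
Q = q·b = 0.606 × 0.909 = 0.551 m³/s. P = γ·Q·ΔE = 9.81 × 0.551 × 1.10 = 5.92 kW.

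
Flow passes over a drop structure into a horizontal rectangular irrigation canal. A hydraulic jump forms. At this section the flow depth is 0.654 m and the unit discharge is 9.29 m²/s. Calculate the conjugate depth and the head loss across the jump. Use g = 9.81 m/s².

V₁ = q/y₁ = 9.29/0.654 = 14.2 m/s. Fr₁ = V₁/√(g·y₁) = 14.2/√(9.81×0.654) = 5.61.
Bélanger equation: y₂/y₁ = ½[√(1 + 8Fr₁²) − 1] = ½[√252.6 − 1] = 7.45.
y₂ = 7.45 × 0.654 = 4.87 m.
Head loss: ΔE = (y₂ − y₁)³/(4y₁y₂) = (4.87 − 0.654)³/(4×0.654×4.87) = 74.9/12.7 = 5.88 m.

y₂ = 4.87 m; ΔE = 5.88 m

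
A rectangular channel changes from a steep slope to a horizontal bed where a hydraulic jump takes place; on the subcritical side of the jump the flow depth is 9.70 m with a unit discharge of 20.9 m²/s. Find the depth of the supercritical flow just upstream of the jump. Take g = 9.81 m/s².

y₁ = 0.869 m

V₂ = q/y₂ = 20.9/9.70 = 2.15 m/s; Fr₂ = V₂/√(g·y₂) = 0.221.
Since the conjugate-depth ratio holds either way, y₁/y₂ = ½[√(1 + 8Fr₂²) − 1] = ½[√1.390 − 1] = 0.0896.
y₁ = 0.0896 × 9.70 = 0.869 m.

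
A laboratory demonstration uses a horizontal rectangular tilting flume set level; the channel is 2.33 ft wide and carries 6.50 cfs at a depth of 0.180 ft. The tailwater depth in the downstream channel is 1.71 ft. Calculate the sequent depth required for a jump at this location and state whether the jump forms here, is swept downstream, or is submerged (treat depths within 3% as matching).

q = Q/b = 6.50/2.33 = 2.79 ft²/s; V₁ = q/y₁ = 15.5 ft/s. Fr₁ = V₁/√(g·y₁) = 6.44.
Bélanger equation: y₂/y₁ = ½[√(1 + 8Fr₁²) − 1] = ½[√332.5 − 1] = 8.62.
y₂ = 8.62 × 0.180 = 1.55 ft.
Tailwater y_tw = 1.71 ft: y_tw > y₂, so the jump is submerged.

y₂ = 1.55 ft; the jump is submerged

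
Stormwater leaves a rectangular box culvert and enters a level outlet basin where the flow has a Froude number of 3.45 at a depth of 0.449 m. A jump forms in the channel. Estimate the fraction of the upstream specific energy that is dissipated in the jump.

Fr₁ = 3.45 (given).
By Bélanger, y₂/y₁ = ½[√(1 + 8Fr₁²) − 1] = ½[√96.22 − 1] = 4.40.
y₂ = 4.40 × 0.449 = 1.98 m.
E₁ = y₁(1 + Fr₁²/2) = 0.449×(1 + 3.45²/2) = 3.12 m. ΔE = (y₂ − y₁)³/(4y₁y₂) = 1.01 m. ΔE/E₁ = 1.01/3.12 = 0.322.

ΔE/E₁ = 0.322 (32.2%)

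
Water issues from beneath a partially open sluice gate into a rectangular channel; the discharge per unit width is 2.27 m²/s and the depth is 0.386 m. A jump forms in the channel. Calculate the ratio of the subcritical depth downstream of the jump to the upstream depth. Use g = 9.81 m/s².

V₁ = q/y₁ = 2.27/0.386 = 5.88 m/s. Fr₁ = V₁/√(g·y₁) = 5.88/√(9.81×0.386) = 3.02.
Conjugate-depth relation: y₂/y₁ = ½[√(1 + 8Fr₁²) − 1] = ½[√74.07 − 1] = 3.80.

y₂/y₁ = 3.80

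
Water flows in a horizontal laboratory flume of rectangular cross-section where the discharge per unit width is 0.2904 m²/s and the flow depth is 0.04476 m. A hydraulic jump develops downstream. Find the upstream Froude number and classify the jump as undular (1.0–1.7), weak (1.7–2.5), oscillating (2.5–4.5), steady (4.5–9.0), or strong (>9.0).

Fr₁ = 9.791; strong jump

V₁ = q/y₁ = 0.2904/0.04476 = 6.488 m/s. Fr₁ = V₁/√(g·y₁) = 6.488/√(9.81×0.04476) = 9.791.
Fr₁ = 9.791 lies in the strong range.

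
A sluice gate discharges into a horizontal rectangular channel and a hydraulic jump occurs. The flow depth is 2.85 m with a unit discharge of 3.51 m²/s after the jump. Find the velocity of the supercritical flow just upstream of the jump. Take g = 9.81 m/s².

V₂ = q/y₂ = 3.51/2.85 = 1.23 m/s; Fr₂ = V₂/√(g·y₂) = 0.233.
The Bélanger relation is symmetric: y₁/y₂ = ½[√(1 + 8Fr₂²) − 1] = ½[√1.434 − 1] = 0.0988.
y₁ = 0.0988 × 2.85 = 0.281 m.
V₁ = q/y₁ = 3.51/0.281 = 12.5 m/s.

V₁ = 12.5 m/s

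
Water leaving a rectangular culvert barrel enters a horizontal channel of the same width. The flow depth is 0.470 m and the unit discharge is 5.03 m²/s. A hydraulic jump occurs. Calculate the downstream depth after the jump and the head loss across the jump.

y₂ = 3.09 m; ΔE = 3.09 m

V₁ = q/y₁ = 5.03/0.470 = 10.7 m/s. Fr₁ = V₁/√(g·y₁) = 10.7/√(9.81×0.470) = 4.98.
Conjugate-depth relation: y₂/y₁ = ½[√(1 + 8Fr₁²) − 1] = ½[√199.7 − 1] = 6.57.
y₂ = 6.57 × 0.470 = 3.09 m.
Head loss: ΔE = (y₂ − y₁)³/(4y₁y₂) = (3.09 − 0.470)³/(4×0.470×3.09) = 17.9/5.80 = 3.09 m.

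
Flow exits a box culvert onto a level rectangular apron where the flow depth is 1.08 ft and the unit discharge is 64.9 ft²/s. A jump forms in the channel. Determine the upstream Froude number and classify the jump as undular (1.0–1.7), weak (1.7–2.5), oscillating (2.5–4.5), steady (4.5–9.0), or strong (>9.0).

Fr₁ = 10.2; strong jump

V₁ = q/y₁ = 64.9/1.08 = 60.1 ft/s. Fr₁ = V₁/√(g·y₁) = 60.1/√(32.2×1.08) = 10.2.
Fr₁ = 10.2 lies in the strong range.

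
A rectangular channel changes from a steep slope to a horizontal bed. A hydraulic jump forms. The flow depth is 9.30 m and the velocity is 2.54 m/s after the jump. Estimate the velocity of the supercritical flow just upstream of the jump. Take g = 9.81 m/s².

Fr₂ = V₂/√(g·y₂) = 2.54/√(9.81×9.30) = 0.266.
The Bélanger relation is symmetric: y₁/y₂ = ½[√(1 + 8Fr₂²) − 1] = ½[√1.566 − 1] = 0.126.
y₁ = 0.126 × 9.30 = 1.17 m.
V₁ = q/y₁ = 23.6/1.17 = 20.2 m/s.

V₁ = 20.2 m/s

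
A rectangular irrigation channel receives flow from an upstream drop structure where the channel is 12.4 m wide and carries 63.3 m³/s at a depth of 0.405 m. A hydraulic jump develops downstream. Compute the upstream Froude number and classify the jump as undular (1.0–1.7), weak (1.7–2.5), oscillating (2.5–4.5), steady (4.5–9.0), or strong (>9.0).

q = Q/b = 63.3/12.4 = 5.10 m²/s; V₁ = q/y₁ = 12.6 m/s. Fr₁ = V₁/√(g·y₁) = 6.32.
Fr₁ = 6.32 lies in the steady range.

Fr₁ = 6.32; steady jump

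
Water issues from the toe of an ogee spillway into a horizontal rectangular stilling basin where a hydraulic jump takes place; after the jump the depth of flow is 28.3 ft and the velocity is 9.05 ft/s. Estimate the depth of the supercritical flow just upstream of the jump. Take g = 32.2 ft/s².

y₁ = 4.40 ft

Fr₂ = V₂/√(g·y₂) = 9.05/√(32.2×28.3) = 0.300.
From the momentum equation (using Fr₂), y₁/y₂ = ½[√(1 + 8Fr₂²) − 1] = ½[√1.719 − 1] = 0.156.
y₁ = 0.156 × 28.3 = 4.40 ft.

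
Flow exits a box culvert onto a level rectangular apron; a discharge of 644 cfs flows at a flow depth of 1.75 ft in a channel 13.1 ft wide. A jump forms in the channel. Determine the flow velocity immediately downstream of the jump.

q = Q/b = 644/13.1 = 49.2 ft²/s; V₁ = q/y₁ = 28.1 ft/s. Fr₁ = V₁/√(g·y₁) = 3.74.
Sequent-depth ratio: y₂/y₁ = ½[√(1 + 8Fr₁²) − 1] = ½[√113.0 − 1] = 4.82.
y₂ = 4.82 × 1.75 = 8.43 ft.
V₂ = q/y₂ = 49.2/8.43 = 5.83 ft/s.

V₂ = 5.83 ft/s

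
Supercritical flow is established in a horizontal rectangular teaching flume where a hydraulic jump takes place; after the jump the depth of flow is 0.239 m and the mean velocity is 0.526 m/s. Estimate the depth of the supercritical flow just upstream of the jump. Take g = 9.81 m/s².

Fr₂ = V₂/√(g·y₂) = 0.526/√(9.81×0.239) = 0.344.
Since the conjugate-depth ratio holds either way, y₁/y₂ = ½[√(1 + 8Fr₂²) − 1] = ½[√1.944 − 1] = 0.197.
y₁ = 0.197 × 0.239 = 0.0471 m.

y₁ = 0.0471 m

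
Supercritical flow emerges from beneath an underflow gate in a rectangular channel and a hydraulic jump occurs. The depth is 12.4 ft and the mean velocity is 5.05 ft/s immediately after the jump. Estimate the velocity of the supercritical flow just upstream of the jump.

Fr₂ = V₂/√(g·y₂) = 5.05/√(32.2×12.4) = 0.253.
From the momentum equation (using Fr₂), y₁/y₂ = ½[√(1 + 8Fr₂²) − 1] = ½[√1.511 − 1] = 0.115.
y₁ = 0.115 × 12.4 = 1.42 ft.
V₁ = q/y₁ = 62.6/1.42 = 44.1 ft/s.

V₁ = 44.1 ft/s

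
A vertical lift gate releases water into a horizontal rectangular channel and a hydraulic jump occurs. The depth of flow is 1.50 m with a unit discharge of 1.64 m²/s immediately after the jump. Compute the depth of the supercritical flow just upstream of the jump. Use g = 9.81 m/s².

y₁ = 0.213 m

V₂ = q/y₂ = 1.64/1.50 = 1.09 m/s; Fr₂ = V₂/√(g·y₂) = 0.285.
Applying the sequent-depth relation in reverse, y₁/y₂ = ½[√(1 + 8Fr₂²) − 1] = ½[√1.650 − 1] = 0.142.
y₁ = 0.142 × 1.50 = 0.213 m.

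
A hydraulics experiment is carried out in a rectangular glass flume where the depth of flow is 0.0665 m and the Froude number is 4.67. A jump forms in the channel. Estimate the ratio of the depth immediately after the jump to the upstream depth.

y₂/y₁ = 6.12

Fr₁ = 4.67 (given).
Sequent-depth ratio: y₂/y₁ = ½[√(1 + 8Fr₁²) − 1] = ½[√175.5 − 1] = 6.12.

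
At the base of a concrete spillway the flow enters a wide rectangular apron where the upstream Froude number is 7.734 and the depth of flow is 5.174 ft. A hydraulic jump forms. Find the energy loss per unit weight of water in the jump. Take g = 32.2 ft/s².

Fr₁ = 7.734 (given).
Sequent-depth ratio: y₂/y₁ = ½[√(1 + 8Fr₁²) − 1] = ½[√479.52 − 1] = 10.45.
y₂ = 10.45 × 5.174 = 54.06 ft.
Head loss: ΔE = (y₂ − y₁)³/(4y₁y₂) = (54.06 − 5.174)³/(4×5.174×54.06) = 116850/1119 = 104.4 ft.

ΔE = 104.4 ft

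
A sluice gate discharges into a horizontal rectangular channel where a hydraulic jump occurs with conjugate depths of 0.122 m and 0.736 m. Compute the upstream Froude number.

For a rectangular channel the momentum equation gives q² = ½·g·y₁·y₂·(y₁ + y₂) = ½×9.81×0.122×0.736×0.858 = 0.378.
q = √0.378 = 0.615 m²/s.
V₁ = q/y₁ = 5.04 m/s; Fr₁ = V₁/√(g·y₁) = 4.61.

Fr₁ = 4.61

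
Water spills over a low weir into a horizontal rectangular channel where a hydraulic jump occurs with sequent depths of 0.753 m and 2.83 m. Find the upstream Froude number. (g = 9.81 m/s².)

Fr₁ = 2.99

For a rectangular channel the momentum equation gives q² = ½·g·y₁·y₂·(y₁ + y₂) = ½×9.81×0.753×2.83×3.58 = 37.5.
q = √37.5 = 6.12 m²/s.
V₁ = q/y₁ = 8.13 m/s; Fr₁ = V₁/√(g·y₁) = 2.99.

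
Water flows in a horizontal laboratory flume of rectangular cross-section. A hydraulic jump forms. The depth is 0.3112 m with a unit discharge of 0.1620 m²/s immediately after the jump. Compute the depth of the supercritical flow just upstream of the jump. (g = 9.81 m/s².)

V₂ = q/y₂ = 0.1620/0.3112 = 0.5206 m/s; Fr₂ = V₂/√(g·y₂) = 0.2979.
The Bélanger relation is symmetric: y₁/y₂ = ½[√(1 + 8Fr₂²) − 1] = ½[√1.7101 − 1] = 0.1539.
y₁ = 0.1539 × 0.3112 = 0.04788 m.

y₁ = 0.04788 m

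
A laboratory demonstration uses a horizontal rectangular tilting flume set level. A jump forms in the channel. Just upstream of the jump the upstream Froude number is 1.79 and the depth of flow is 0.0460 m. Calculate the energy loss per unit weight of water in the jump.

ΔE = 0.00697 m

Fr₁ = 1.79 (given).
Sequent-depth ratio: y₂/y₁ = ½[√(1 + 8Fr₁²) − 1] = ½[√26.63 − 1] = 2.08.
y₂ = 2.08 × 0.0460 = 0.0957 m.
V₁ = Fr₁·√(g·y₁) = 1.79×√(9.81×0.0460) = 1.20 m/s; q = V₁·y₁ = 0.0553 m²/s. V₂ = q/y₂ = 0.0553/0.0957 = 0.578 m/s. E₁ = y₁ + V₁²/2g = 0.120 m; E₂ = y₂ + V₂²/2g = 0.113 m. ΔE = E₁ − E₂ = 0.00697 m.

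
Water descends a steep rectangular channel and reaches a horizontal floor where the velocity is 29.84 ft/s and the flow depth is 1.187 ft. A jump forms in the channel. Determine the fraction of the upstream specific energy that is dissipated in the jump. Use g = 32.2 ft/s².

Fr₁ = V₁/√(g·y₁) = 29.84/√(32.2×1.187) = 4.827.
Bélanger equation: y₂/y₁ = ½[√(1 + 8Fr₁²) − 1] = ½[√187.37 − 1] = 6.344.
y₂ = 6.344 × 1.187 = 7.531 ft.
E₁ = y₁ + V₁²/2g = 15.01 ft. ΔE = (y₂ − y₁)³/(4y₁y₂) = 7.139 ft. ΔE/E₁ = 7.139/15.01 = 0.476.

ΔE/E₁ = 0.476 (47.6%)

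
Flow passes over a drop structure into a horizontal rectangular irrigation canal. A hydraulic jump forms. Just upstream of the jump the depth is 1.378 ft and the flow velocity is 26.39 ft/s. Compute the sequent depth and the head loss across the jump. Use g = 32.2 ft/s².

Fr₁ = V₁/√(g·y₁) = 26.39/√(32.2×1.378) = 3.962.
Sequent-depth ratio: y₂/y₁ = ½[√(1 + 8Fr₁²) − 1] = ½[√126.56 − 1] = 5.125.
y₂ = 5.125 × 1.378 = 7.062 ft.
Head loss: ΔE = (y₂ − y₁)³/(4y₁y₂) = (7.062 − 1.378)³/(4×1.378×7.062) = 183.7/38.93 = 4.718 ft.

y₂ = 7.062 ft; ΔE = 4.718 ft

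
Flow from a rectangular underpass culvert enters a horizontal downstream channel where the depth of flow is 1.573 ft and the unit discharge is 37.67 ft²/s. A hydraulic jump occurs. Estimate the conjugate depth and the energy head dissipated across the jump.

V₁ = q/y₁ = 37.67/1.573 = 23.95 ft/s. Fr₁ = V₁/√(g·y₁) = 23.95/√(32.2×1.573) = 3.365.
Sequent-depth ratio: y₂/y₁ = ½[√(1 + 8Fr₁²) − 1] = ½[√91.581 − 1] = 4.285.
y₂ = 4.285 × 1.573 = 6.740 ft.
Head loss: ΔE = (y₂ − y₁)³/(4y₁y₂) = (6.740 − 1.573)³/(4×1.573×6.740) = 138.0/42.41 = 3.253 ft.

y₂ = 6.740 ft; ΔE = 3.253 ft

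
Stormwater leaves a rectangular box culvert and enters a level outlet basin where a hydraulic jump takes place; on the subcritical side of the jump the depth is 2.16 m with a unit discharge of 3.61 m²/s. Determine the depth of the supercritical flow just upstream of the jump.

V₂ = q/y₂ = 3.61/2.16 = 1.67 m/s; Fr₂ = V₂/√(g·y₂) = 0.363.
From the momentum equation (using Fr₂), y₁/y₂ = ½[√(1 + 8Fr₂²) − 1] = ½[√2.055 − 1] = 0.217.
y₁ = 0.217 × 2.16 = 0.468 m.

y₁ = 0.468 m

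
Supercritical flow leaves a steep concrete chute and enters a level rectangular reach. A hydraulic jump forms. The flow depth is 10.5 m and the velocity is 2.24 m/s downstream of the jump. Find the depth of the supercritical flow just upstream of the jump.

Fr₂ = V₂/√(g·y₂) = 2.24/√(9.81×10.5) = 0.221.
The Bélanger relation is symmetric: y₁/y₂ = ½[√(1 + 8Fr₂²) − 1] = ½[√1.390 − 1] = 0.0894.
y₁ = 0.0894 × 10.5 = 0.939 m.

y₁ = 0.939 m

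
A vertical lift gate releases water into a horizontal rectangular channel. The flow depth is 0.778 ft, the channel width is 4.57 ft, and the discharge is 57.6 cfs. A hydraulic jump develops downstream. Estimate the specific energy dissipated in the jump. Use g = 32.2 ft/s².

ΔE = 1.42 ft

q = Q/b = 57.6/4.57 = 12.6 ft²/s; V₁ = q/y₁ = 16.2 ft/s. Fr₁ = V₁/√(g·y₁) = 3.24.
By Bélanger, y₂/y₁ = ½[√(1 + 8Fr₁²) − 1] = ½[√84.81 − 1] = 4.10.
y₂ = 4.10 × 0.778 = 3.19 ft.
V₂ = q/y₂ = 12.6/3.19 = 3.95 ft/s. E₁ = y₁ + V₁²/2g = 4.85 ft; E₂ = y₂ + V₂²/2g = 3.44 ft. ΔE = E₁ − E₂ = 1.42 ft.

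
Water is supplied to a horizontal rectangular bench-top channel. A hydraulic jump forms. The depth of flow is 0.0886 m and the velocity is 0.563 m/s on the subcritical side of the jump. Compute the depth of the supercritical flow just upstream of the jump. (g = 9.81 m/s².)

Fr₂ = V₂/√(g·y₂) = 0.563/√(9.81×0.0886) = 0.604.
Since the conjugate-depth ratio holds either way, y₁/y₂ = ½[√(1 + 8Fr₂²) − 1] = ½[√3.917 − 1] = 0.490.
y₁ = 0.490 × 0.0886 = 0.0434 m.

y₁ = 0.0434 m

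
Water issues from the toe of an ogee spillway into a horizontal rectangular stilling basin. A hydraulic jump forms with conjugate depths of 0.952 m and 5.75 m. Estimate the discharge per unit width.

q = 13.4 m²/s

For a rectangular channel the momentum equation gives q² = ½·g·y₁·y₂·(y₁ + y₂) = ½×9.81×0.952×5.75×6.70 = 180.
q = √180 = 13.4 m²/s.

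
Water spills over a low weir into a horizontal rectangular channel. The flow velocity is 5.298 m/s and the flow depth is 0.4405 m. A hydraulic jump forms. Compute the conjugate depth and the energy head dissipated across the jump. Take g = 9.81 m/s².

Fr₁ = V₁/√(g·y₁) = 5.298/√(9.81×0.4405) = 2.549.
Sequent-depth ratio: y₂/y₁ = ½[√(1 + 8Fr₁²) − 1] = ½[√52.964 − 1] = 3.139.
y₂ = 3.139 × 0.4405 = 1.383 m.
Head loss: ΔE = (y₂ − y₁)³/(4y₁y₂) = (1.383 − 0.4405)³/(4×0.4405×1.383) = 0.8363/2.436 = 0.3433 m.

y₂ = 1.383 m; ΔE = 0.3433 m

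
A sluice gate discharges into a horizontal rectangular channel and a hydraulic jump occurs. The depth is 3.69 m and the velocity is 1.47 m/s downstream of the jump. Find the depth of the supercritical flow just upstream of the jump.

y₁ = 0.398 m

Fr₂ = V₂/√(g·y₂) = 1.47/√(9.81×3.69) = 0.244.
From the momentum equation (using Fr₂), y₁/y₂ = ½[√(1 + 8Fr₂²) − 1] = ½[√1.478 − 1] = 0.108.
y₁ = 0.108 × 3.69 = 0.398 m.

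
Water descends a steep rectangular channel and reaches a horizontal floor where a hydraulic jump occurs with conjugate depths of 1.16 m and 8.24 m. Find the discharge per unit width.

q = 21.0 m²/s

For a rectangular channel the momentum equation gives q² = ½·g·y₁·y₂·(y₁ + y₂) = ½×9.81×1.16×8.24×9.40 = 441.
q = √441 = 21.0 m²/s.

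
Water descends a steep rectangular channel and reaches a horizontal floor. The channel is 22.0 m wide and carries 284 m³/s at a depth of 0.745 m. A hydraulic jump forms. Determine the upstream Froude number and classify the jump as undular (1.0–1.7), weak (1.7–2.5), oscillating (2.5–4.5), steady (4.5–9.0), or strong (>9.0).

q = Q/b = 284/22.0 = 12.9 m²/s; V₁ = q/y₁ = 17.3 m/s. Fr₁ = V₁/√(g·y₁) = 6.41.
Fr₁ = 6.41 lies in the steady range.

Fr₁ = 6.41; steady jump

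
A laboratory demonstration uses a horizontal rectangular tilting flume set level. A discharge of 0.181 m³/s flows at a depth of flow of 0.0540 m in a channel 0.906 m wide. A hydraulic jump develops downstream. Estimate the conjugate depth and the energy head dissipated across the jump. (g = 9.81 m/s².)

q = Q/b = 0.181/0.906 = 0.200 m²/s; V₁ = q/y₁ = 3.70 m/s. Fr₁ = V₁/√(g·y₁) = 5.08.
Bélanger equation: y₂/y₁ = ½[√(1 + 8Fr₁²) − 1] = ½[√207.7 − 1] = 6.71.
y₂ = 6.71 × 0.0540 = 0.362 m.
Head loss: ΔE = (y₂ − y₁)³/(4y₁y₂) = (0.362 − 0.0540)³/(4×0.0540×0.362) = 0.0293/0.0782 = 0.374 m.

y₂ = 0.362 m; ΔE = 0.374 m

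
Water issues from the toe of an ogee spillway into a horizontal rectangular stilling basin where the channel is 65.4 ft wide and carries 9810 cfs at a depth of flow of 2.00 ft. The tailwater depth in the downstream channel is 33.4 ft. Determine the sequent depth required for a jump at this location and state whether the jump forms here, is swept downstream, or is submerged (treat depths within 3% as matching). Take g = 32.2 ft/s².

q = Q/b = 9810/65.4 = 150 ft²/s; V₁ = q/y₁ = 75.0 ft/s. Fr₁ = V₁/√(g·y₁) = 9.35.
By Bélanger, y₂/y₁ = ½[√(1 + 8Fr₁²) − 1] = ½[√699.8 − 1] = 12.7.
y₂ = 12.7 × 2.00 = 25.5 ft.
Tailwater y_tw = 33.4 ft: y_tw > y₂, so the jump is submerged.

y₂ = 25.5 ft; the jump is submerged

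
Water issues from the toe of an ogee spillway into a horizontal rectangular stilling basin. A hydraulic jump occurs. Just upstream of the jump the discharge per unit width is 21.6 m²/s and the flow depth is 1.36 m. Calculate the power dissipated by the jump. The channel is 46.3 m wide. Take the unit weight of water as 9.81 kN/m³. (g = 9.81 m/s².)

V₁ = q/y₁ = 21.6/1.36 = 15.9 m/s. Fr₁ = V₁/√(g·y₁) = 15.9/√(9.81×1.36) = 4.35.
From the momentum equation for a rectangular channel, y₂/y₁ = ½[√(1 + 8Fr₁²) − 1] = ½[√152.3 − 1] = 5.67.
y₂ = 5.67 × 1.36 = 7.71 m.
Head loss: ΔE = (y₂ − y₁)³/(4y₁y₂) = (7.71 − 1.36)³/(4×1.36×7.71) = 256/41.9 = 6.11 m.
Q = q·b = 21.6 × 46.3 = 1000 m³/s. P = γ·Q·ΔE = 9.81 × 1000 × 6.11 = 59906 kW.

P = 59906 kW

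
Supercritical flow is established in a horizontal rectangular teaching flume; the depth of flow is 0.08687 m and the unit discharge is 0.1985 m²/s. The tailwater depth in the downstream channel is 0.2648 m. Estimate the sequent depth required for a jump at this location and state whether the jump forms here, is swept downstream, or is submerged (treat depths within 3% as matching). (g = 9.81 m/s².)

y₂ = 0.2637 m; the jump forms here

V₁ = q/y₁ = 0.1985/0.08687 = 2.285 m/s. Fr₁ = V₁/√(g·y₁) = 2.285/√(9.81×0.08687) = 2.475.
By Bélanger, y₂/y₁ = ½[√(1 + 8Fr₁²) − 1] = ½[√50.015 − 1] = 3.036.
y₂ = 3.036 × 0.08687 = 0.2637 m.
Tailwater y_tw = 0.2648 m: y_tw ≈ y₂, so the jump forms here.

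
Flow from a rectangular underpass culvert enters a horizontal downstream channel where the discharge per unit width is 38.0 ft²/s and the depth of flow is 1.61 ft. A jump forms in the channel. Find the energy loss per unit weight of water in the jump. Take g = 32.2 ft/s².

V₁ = q/y₁ = 38.0/1.61 = 23.6 ft/s. Fr₁ = V₁/√(g·y₁) = 23.6/√(32.2×1.61) = 3.28.
Conjugate-depth relation: y₂/y₁ = ½[√(1 + 8Fr₁²) − 1] = ½[√86.97 − 1] = 4.16.
y₂ = 4.16 × 1.61 = 6.70 ft.
V₂ = q/y₂ = 38.0/6.70 = 5.67 ft/s. E₁ = y₁ + V₁²/2g = 10.3 ft; E₂ = y₂ + V₂²/2g = 7.20 ft. ΔE = E₁ − E₂ = 3.06 ft.

ΔE = 3.06 ft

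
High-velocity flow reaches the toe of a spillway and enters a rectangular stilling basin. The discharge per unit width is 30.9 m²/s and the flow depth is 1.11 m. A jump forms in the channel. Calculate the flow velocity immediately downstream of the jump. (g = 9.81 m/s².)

V₁ = q/y₁ = 30.9/1.11 = 27.8 m/s. Fr₁ = V₁/√(g·y₁) = 27.8/√(9.81×1.11) = 8.44.
From the momentum equation for a rectangular channel, y₂/y₁ = ½[√(1 + 8Fr₁²) − 1] = ½[√570.3 − 1] = 11.4.
y₂ = 11.4 × 1.11 = 12.7 m.
V₂ = q/y₂ = 30.9/12.7 = 2.43 m/s.

V₂ = 2.43 m/s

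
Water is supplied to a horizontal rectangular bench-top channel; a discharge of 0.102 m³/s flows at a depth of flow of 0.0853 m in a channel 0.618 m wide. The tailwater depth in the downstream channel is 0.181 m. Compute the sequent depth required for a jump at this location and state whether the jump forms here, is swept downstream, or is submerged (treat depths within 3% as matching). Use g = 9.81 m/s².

q = Q/b = 0.102/0.618 = 0.165 m²/s; V₁ = q/y₁ = 1.93 m/s. Fr₁ = V₁/√(g·y₁) = 2.12.
From the momentum equation for a rectangular channel, y₂/y₁ = ½[√(1 + 8Fr₁²) − 1] = ½[√36.79 − 1] = 2.53.
y₂ = 2.53 × 0.0853 = 0.216 m.
Tailwater y_tw = 0.181 m: y_tw < y₂, so the jump is swept downstream.

y₂ = 0.216 m; the jump is swept downstream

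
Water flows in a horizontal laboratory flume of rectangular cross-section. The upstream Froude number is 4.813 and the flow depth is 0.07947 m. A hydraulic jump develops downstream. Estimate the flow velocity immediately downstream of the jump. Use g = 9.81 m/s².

V₂ = 0.6719 m/s

Fr₁ = 4.813 (given).
Sequent-depth ratio: y₂/y₁ = ½[√(1 + 8Fr₁²) − 1] = ½[√186.32 − 1] = 6.325.
y₂ = 6.325 × 0.07947 = 0.5026 m.
V₁ = Fr₁·√(g·y₁) = 4.813×√(9.81×0.07947) = 4.250 m/s; q = V₁·y₁ = 0.3377 m²/s.
V₂ = q/y₂ = 0.3377/0.5026 = 0.6719 m/s.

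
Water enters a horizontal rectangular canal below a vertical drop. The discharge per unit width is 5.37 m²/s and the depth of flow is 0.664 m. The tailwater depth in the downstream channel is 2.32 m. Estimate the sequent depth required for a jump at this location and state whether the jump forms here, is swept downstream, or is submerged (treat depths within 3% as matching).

V₁ = q/y₁ = 5.37/0.664 = 8.09 m/s. Fr₁ = V₁/√(g·y₁) = 8.09/√(9.81×0.664) = 3.17.
From the momentum equation for a rectangular channel, y₂/y₁ = ½[√(1 + 8Fr₁²) − 1] = ½[√81.33 − 1] = 4.01.
y₂ = 4.01 × 0.664 = 2.66 m.
Tailwater y_tw = 2.32 m: y_tw < y₂, so the jump is swept downstream.

y₂ = 2.66 m; the jump is swept downstream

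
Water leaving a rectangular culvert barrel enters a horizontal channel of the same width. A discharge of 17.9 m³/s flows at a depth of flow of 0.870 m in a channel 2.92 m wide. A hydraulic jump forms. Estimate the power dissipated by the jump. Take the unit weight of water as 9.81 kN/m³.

q = Q/b = 17.9/2.92 = 6.13 m²/s; V₁ = q/y₁ = 7.05 m/s. Fr₁ = V₁/√(g·y₁) = 2.41.
Conjugate-depth relation: y₂/y₁ = ½[√(1 + 8Fr₁²) − 1] = ½[√47.54 − 1] = 2.95.
y₂ = 2.95 × 0.870 = 2.56 m.
V₂ = q/y₂ = 6.13/2.56 = 2.39 m/s. E₁ = y₁ + V₁²/2g = 3.40 m; E₂ = y₂ + V₂²/2g = 2.86 m. ΔE = E₁ − E₂ = 0.545 m.
P = γ·Q·ΔE = 9.81 × 17.9 × 0.545 = 95.7 kW.

P = 95.7 kW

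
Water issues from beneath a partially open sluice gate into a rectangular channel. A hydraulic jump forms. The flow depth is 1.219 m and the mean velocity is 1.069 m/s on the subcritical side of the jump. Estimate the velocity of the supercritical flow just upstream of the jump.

V₁ = 6.512 m/s

Fr₂ = V₂/√(g·y₂) = 1.069/√(9.81×1.219) = 0.3091.
Since the conjugate-depth ratio holds either way, y₁/y₂ = ½[√(1 + 8Fr₂²) − 1] = ½[√1.7645 − 1] = 0.1642.
y₁ = 0.1642 × 1.219 = 0.2001 m.
V₁ = q/y₁ = 1.303/0.2001 = 6.512 m/s.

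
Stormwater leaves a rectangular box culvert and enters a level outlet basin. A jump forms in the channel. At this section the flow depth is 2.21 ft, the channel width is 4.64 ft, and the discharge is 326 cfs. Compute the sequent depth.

y₂ = 10.7 ft

q = Q/b = 326/4.64 = 70.3 ft²/s; V₁ = q/y₁ = 31.8 ft/s. Fr₁ = V₁/√(g·y₁) = 3.77.
By Bélanger, y₂/y₁ = ½[√(1 + 8Fr₁²) − 1] = ½[√114.6 − 1] = 4.85.
y₂ = 4.85 × 2.21 = 10.7 ft.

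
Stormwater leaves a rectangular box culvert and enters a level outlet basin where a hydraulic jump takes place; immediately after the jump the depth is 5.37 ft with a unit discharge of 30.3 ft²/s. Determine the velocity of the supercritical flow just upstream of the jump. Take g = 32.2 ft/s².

V₂ = q/y₂ = 30.3/5.37 = 5.64 ft/s; Fr₂ = V₂/√(g·y₂) = 0.429.
Since the conjugate-depth ratio holds either way, y₁/y₂ = ½[√(1 + 8Fr₂²) − 1] = ½[√2.473 − 1] = 0.286.
y₁ = 0.286 × 5.37 = 1.54 ft.
V₁ = q/y₁ = 30.3/1.54 = 19.7 ft/s.

V₁ = 19.7 ft/s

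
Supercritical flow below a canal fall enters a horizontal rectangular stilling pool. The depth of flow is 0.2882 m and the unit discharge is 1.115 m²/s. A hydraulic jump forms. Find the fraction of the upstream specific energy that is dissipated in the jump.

ΔE/E₁ = 0.141 (14.1%)

V₁ = q/y₁ = 1.115/0.2882 = 3.869 m/s. Fr₁ = V₁/√(g·y₁) = 3.869/√(9.81×0.2882) = 2.301.
Sequent-depth ratio: y₂/y₁ = ½[√(1 + 8Fr₁²) − 1] = ½[√43.353 − 1] = 2.792.
y₂ = 2.792 × 0.2882 = 0.8047 m.
E₁ = y₁ + V₁²/2g = 1.051 m. ΔE = (y₂ − y₁)³/(4y₁y₂) = 0.1485 m. ΔE/E₁ = 0.1485/1.051 = 0.141.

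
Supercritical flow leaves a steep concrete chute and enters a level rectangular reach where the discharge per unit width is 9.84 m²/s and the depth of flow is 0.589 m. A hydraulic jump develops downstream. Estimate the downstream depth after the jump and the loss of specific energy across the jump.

y₂ = 5.50 m; ΔE = 9.15 m

V₁ = q/y₁ = 9.84/0.589 = 16.7 m/s. Fr₁ = V₁/√(g·y₁) = 16.7/√(9.81×0.589) = 6.95.
Sequent-depth ratio: y₂/y₁ = ½[√(1 + 8Fr₁²) − 1] = ½[√387.4 − 1] = 9.34.
y₂ = 9.34 × 0.589 = 5.50 m.
V₂ = q/y₂ = 9.84/5.50 = 1.79 m/s. E₁ = y₁ + V₁²/2g = 14.8 m; E₂ = y₂ + V₂²/2g = 5.67 m. ΔE = E₁ − E₂ = 9.15 m.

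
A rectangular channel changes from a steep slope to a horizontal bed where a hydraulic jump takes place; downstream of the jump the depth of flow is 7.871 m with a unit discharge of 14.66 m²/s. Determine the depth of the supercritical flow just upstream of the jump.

y₁ = 0.6531 m

V₂ = q/y₂ = 14.66/7.871 = 1.863 m/s; Fr₂ = V₂/√(g·y₂) = 0.2120.
The Bélanger relation is symmetric: y₁/y₂ = ½[√(1 + 8Fr₂²) − 1] = ½[√1.3594 − 1] = 0.08297.
y₁ = 0.08297 × 7.871 = 0.6531 m.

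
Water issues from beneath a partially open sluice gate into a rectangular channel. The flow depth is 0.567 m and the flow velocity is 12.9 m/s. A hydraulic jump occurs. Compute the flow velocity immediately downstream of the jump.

V₂ = 1.78 m/s

Fr₁ = V₁/√(g·y₁) = 12.9/√(9.81×0.567) = 5.47.
From the momentum equation for a rectangular channel, y₂/y₁ = ½[√(1 + 8Fr₁²) − 1] = ½[√240.3 − 1] = 7.25.
y₂ = 7.25 × 0.567 = 4.11 m.
q = V₁·y₁ = 12.9 × 0.567 = 7.31 m²/s.
V₂ = q/y₂ = 7.31/4.11 = 1.78 m/s.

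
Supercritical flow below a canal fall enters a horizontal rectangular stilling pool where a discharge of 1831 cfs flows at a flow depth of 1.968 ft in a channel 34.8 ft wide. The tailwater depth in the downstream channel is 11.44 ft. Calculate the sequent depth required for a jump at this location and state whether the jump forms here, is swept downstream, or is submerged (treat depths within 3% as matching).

y₂ = 8.415 ft; the jump is submerged

q = Q/b = 1831/34.8 = 52.61 ft²/s; V₁ = q/y₁ = 26.74 ft/s. Fr₁ = V₁/√(g·y₁) = 3.358.
From the momentum equation for a rectangular channel, y₂/y₁ = ½[√(1 + 8Fr₁²) − 1] = ½[√91.235 − 1] = 4.276.
y₂ = 4.276 × 1.968 = 8.415 ft.
Tailwater y_tw = 11.44 ft: y_tw > y₂, so the jump is submerged.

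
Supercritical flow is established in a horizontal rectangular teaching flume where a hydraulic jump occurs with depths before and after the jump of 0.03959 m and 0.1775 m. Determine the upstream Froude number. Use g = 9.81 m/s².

For a rectangular channel the momentum equation gives q² = ½·g·y₁·y₂·(y₁ + y₂) = ½×9.81×0.03959×0.1775×0.2171 = 0.007483.
q = √0.007483 = 0.08650 m²/s.
V₁ = q/y₁ = 2.185 m/s; Fr₁ = V₁/√(g·y₁) = 3.506.

Fr₁ = 3.506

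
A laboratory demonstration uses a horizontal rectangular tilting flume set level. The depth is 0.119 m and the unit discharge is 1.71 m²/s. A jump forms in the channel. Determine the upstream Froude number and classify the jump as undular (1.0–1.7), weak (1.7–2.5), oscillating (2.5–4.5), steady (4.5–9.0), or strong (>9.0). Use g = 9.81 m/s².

V₁ = q/y₁ = 1.71/0.119 = 14.4 m/s. Fr₁ = V₁/√(g·y₁) = 14.4/√(9.81×0.119) = 13.3.
Fr₁ = 13.3 lies in the strong range.

Fr₁ = 13.3; strong jump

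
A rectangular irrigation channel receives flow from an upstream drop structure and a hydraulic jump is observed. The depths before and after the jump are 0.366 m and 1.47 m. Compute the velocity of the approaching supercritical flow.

V₁ = 6.01 m/s

For a rectangular channel the momentum equation gives q² = ½·g·y₁·y₂·(y₁ + y₂) = ½×9.81×0.366×1.47×1.84 = 4.85.
q = √4.85 = 2.20 m²/s.
V₁ = q/y₁ = 2.20/0.366 = 6.01 m/s.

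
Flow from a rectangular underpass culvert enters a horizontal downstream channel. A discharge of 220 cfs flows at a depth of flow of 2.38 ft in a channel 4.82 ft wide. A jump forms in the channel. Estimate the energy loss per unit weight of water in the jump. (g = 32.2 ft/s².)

ΔE = 0.992 ft

q = Q/b = 220/4.82 = 45.6 ft²/s; V₁ = q/y₁ = 19.2 ft/s. Fr₁ = V₁/√(g·y₁) = 2.19.
Sequent-depth ratio: y₂/y₁ = ½[√(1 + 8Fr₁²) − 1] = ½[√39.39 − 1] = 2.64.
y₂ = 2.64 × 2.38 = 6.28 ft.
Head loss: ΔE = (y₂ − y₁)³/(4y₁y₂) = (6.28 − 2.38)³/(4×2.38×6.28) = 59.3/59.8 = 0.992 ft.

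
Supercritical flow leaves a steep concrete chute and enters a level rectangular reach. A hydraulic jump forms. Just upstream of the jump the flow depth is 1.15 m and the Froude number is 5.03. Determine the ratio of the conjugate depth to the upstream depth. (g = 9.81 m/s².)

y₂/y₁ = 6.63

Fr₁ = 5.03 (given).
Sequent-depth ratio: y₂/y₁ = ½[√(1 + 8Fr₁²) − 1] = ½[√203.4 − 1] = 6.63.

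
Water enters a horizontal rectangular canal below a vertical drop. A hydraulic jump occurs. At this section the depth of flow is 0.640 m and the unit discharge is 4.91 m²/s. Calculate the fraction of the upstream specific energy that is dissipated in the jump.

V₁ = q/y₁ = 4.91/0.640 = 7.67 m/s. Fr₁ = V₁/√(g·y₁) = 7.67/√(9.81×0.640) = 3.06.
Bélanger equation: y₂/y₁ = ½[√(1 + 8Fr₁²) − 1] = ½[√76.00 − 1] = 3.86.
y₂ = 3.86 × 0.640 = 2.47 m.
E₁ = y₁ + V₁²/2g = 3.64 m. ΔE = (y₂ − y₁)³/(4y₁y₂) = 0.969 m. ΔE/E₁ = 0.969/3.64 = 0.266.

ΔE/E₁ = 0.266 (26.6%)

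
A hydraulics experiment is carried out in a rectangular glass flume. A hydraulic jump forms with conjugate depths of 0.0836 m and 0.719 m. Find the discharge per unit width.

q = 0.486 m²/s

For a rectangular channel the momentum equation gives q² = ½·g·y₁·y₂·(y₁ + y₂) = ½×9.81×0.0836×0.719×0.803 = 0.237.
q = √0.237 = 0.486 m²/s.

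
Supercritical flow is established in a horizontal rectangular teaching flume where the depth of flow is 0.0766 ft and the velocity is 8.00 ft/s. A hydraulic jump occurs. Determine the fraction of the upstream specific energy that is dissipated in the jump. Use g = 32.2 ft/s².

ΔE/E₁ = 0.498 (49.8%)

Fr₁ = V₁/√(g·y₁) = 8.00/√(32.2×0.0766) = 5.09.
Bélanger equation: y₂/y₁ = ½[√(1 + 8Fr₁²) − 1] = ½[√208.6 − 1] = 6.72.
y₂ = 6.72 × 0.0766 = 0.515 ft.
E₁ = y₁ + V₁²/2g = 1.07 ft. ΔE = (y₂ − y₁)³/(4y₁y₂) = 0.534 ft. ΔE/E₁ = 0.534/1.07 = 0.498.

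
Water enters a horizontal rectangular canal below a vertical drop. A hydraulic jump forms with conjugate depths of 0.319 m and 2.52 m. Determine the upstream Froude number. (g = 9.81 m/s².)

Fr₁ = 5.93

For a rectangular channel the momentum equation gives q² = ½·g·y₁·y₂·(y₁ + y₂) = ½×9.81×0.319×2.52×2.84 = 11.2.
q = √11.2 = 3.35 m²/s.
V₁ = q/y₁ = 10.5 m/s; Fr₁ = V₁/√(g·y₁) = 5.93.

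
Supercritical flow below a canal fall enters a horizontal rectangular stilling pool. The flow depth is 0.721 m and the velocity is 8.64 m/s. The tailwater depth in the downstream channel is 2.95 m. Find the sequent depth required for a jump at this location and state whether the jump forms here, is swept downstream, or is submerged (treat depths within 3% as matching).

Fr₁ = V₁/√(g·y₁) = 8.64/√(9.81×0.721) = 3.25.
Conjugate-depth relation: y₂/y₁ = ½[√(1 + 8Fr₁²) − 1] = ½[√85.43 − 1] = 4.12.
y₂ = 4.12 × 0.721 = 2.97 m.
Tailwater y_tw = 2.95 m: y_tw ≈ y₂, so the jump forms here.

y₂ = 2.97 m; the jump forms here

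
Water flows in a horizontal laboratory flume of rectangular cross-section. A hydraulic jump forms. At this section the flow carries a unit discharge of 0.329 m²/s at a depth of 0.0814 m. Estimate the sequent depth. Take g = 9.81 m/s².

V₁ = q/y₁ = 0.329/0.0814 = 4.04 m/s. Fr₁ = V₁/√(g·y₁) = 4.04/√(9.81×0.0814) = 4.52.
By Bélanger, y₂/y₁ = ½[√(1 + 8Fr₁²) − 1] = ½[√164.7 − 1] = 5.92.
y₂ = 5.92 × 0.0814 = 0.482 m.

y₂ = 0.482 m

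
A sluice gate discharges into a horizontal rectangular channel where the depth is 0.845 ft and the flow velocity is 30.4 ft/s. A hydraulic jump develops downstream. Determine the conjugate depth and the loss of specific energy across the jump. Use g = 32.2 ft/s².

y₂ = 6.55 ft; ΔE = 8.40 ft

Fr₁ = V₁/√(g·y₁) = 30.4/√(32.2×0.845) = 5.83.
Conjugate-depth relation: y₂/y₁ = ½[√(1 + 8Fr₁²) − 1] = ½[√272.7 − 1] = 7.76.
y₂ = 7.76 × 0.845 = 6.55 ft.
q = V₁·y₁ = 30.4 × 0.845 = 25.7 ft²/s. V₂ = q/y₂ = 25.7/6.55 = 3.92 ft/s. E₁ = y₁ + V₁²/2g = 15.2 ft; E₂ = y₂ + V₂²/2g = 6.79 ft. ΔE = E₁ − E₂ = 8.40 ft.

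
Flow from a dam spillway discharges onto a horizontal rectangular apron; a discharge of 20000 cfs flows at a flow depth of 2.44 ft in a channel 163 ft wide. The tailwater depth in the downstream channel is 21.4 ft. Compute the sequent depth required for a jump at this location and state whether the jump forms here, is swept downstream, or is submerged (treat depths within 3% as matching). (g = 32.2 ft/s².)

q = Q/b = 20000/163 = 123 ft²/s; V₁ = q/y₁ = 50.3 ft/s. Fr₁ = V₁/√(g·y₁) = 5.67.
Sequent-depth ratio: y₂/y₁ = ½[√(1 + 8Fr₁²) − 1] = ½[√258.5 − 1] = 7.54.
y₂ = 7.54 × 2.44 = 18.4 ft.
Tailwater y_tw = 21.4 ft: y_tw > y₂, so the jump is submerged.

y₂ = 18.4 ft; the jump is submerged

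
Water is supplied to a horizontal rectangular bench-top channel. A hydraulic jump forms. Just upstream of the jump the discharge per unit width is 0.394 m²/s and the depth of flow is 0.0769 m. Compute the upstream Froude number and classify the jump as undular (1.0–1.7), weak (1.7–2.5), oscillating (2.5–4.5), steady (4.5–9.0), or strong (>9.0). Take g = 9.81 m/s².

Fr₁ = 5.90; steady jump

V₁ = q/y₁ = 0.394/0.0769 = 5.12 m/s. Fr₁ = V₁/√(g·y₁) = 5.12/√(9.81×0.0769) = 5.90.
Fr₁ = 5.90 lies in the steady range.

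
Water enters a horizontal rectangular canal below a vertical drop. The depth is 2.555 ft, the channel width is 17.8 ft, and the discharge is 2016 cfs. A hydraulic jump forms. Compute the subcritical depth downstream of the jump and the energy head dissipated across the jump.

y₂ = 16.43 ft; ΔE = 15.90 ft

q = Q/b = 2016/17.8 = 113.3 ft²/s; V₁ = q/y₁ = 44.33 ft/s. Fr₁ = V₁/√(g·y₁) = 4.887.
Conjugate-depth relation: y₂/y₁ = ½[√(1 + 8Fr₁²) − 1] = ½[√192.07 − 1] = 6.430.
y₂ = 6.430 × 2.555 = 16.43 ft.
Head loss: ΔE = (y₂ − y₁)³/(4y₁y₂) = (16.43 − 2.555)³/(4×2.555×16.43) = 2670/167.9 = 15.90 ft.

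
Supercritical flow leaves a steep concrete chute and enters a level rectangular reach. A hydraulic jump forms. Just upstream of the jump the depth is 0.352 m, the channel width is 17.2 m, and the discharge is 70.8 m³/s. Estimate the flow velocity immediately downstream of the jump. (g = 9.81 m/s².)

V₂ = 1.39 m/s

q = Q/b = 70.8/17.2 = 4.12 m²/s; V₁ = q/y₁ = 11.7 m/s. Fr₁ = V₁/√(g·y₁) = 6.29.
Sequent-depth ratio: y₂/y₁ = ½[√(1 + 8Fr₁²) − 1] = ½[√317.8 − 1] = 8.41.
y₂ = 8.41 × 0.352 = 2.96 m.
V₂ = q/y₂ = 4.12/2.96 = 1.39 m/s.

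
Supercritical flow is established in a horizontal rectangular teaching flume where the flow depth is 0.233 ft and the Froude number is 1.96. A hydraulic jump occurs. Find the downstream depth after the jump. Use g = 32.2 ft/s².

Fr₁ = 1.96 (given).
Bélanger equation: y₂/y₁ = ½[√(1 + 8Fr₁²) − 1] = ½[√31.73 − 1] = 2.32.
y₂ = 2.32 × 0.233 = 0.540 ft.

y₂ = 0.540 ft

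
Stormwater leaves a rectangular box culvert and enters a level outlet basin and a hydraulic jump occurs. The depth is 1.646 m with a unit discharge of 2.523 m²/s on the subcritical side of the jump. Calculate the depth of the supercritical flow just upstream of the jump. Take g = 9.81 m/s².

y₁ = 0.3877 m

V₂ = q/y₂ = 2.523/1.646 = 1.533 m/s; Fr₂ = V₂/√(g·y₂) = 0.3815.
Since the conjugate-depth ratio holds either way, y₁/y₂ = ½[√(1 + 8Fr₂²) − 1] = ½[√2.1640 − 1] = 0.2355.
y₁ = 0.2355 × 1.646 = 0.3877 m.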